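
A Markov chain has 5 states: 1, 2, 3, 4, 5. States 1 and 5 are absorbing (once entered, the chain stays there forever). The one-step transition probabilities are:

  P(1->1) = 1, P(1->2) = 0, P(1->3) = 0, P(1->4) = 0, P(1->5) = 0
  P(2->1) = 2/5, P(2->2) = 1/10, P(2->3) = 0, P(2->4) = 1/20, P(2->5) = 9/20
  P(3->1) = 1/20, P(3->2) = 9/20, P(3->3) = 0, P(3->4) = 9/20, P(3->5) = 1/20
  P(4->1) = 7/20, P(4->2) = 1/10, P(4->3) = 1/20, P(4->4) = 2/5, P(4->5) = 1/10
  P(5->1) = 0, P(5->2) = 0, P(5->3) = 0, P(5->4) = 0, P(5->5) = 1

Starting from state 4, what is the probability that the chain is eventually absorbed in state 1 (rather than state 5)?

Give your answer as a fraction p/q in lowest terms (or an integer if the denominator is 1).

Let a_i = P(absorbed in 1 | start in state i).
Boundary conditions: a_1 = 1, a_5 = 0.
For each transient state i, a_i = sum_j P(i->j) * a_j:
  a_2 = 2/5*a_1 + 1/10*a_2 + 0*a_3 + 1/20*a_4 + 9/20*a_5
  a_3 = 1/20*a_1 + 9/20*a_2 + 0*a_3 + 9/20*a_4 + 1/20*a_5
  a_4 = 7/20*a_1 + 1/10*a_2 + 1/20*a_3 + 2/5*a_4 + 1/10*a_5

Substituting a_1 = 1 and a_5 = 0, rearrange to (I - Q) a = r where r[i] = P(i -> 1):
  [9/10, 0, -1/20] . (a_2, a_3, a_4) = 2/5
  [-9/20, 1, -9/20] . (a_2, a_3, a_4) = 1/20
  [-1/10, -1/20, 3/5] . (a_2, a_3, a_4) = 7/20

Solving yields:
  a_2 = 1989/4109
  a_3 = 2419/4109
  a_4 = 2930/4109

Starting state is 4, so the absorption probability is a_4 = 2930/4109.

Answer: 2930/4109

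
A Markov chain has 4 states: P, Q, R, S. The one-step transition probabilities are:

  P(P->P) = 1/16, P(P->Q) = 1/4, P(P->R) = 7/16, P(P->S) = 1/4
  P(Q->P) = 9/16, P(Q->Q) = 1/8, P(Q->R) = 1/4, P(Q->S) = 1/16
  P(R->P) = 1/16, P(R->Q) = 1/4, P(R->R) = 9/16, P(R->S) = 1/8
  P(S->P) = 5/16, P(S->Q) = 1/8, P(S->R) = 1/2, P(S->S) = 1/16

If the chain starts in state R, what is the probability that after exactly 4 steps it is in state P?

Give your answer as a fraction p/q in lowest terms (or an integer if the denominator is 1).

Answer: 103/512

Derivation:
Computing P^4 by repeated multiplication:
P^1 =
  P: [1/16, 1/4, 7/16, 1/4]
  Q: [9/16, 1/8, 1/4, 1/16]
  R: [1/16, 1/4, 9/16, 1/8]
  S: [5/16, 1/8, 1/2, 1/16]
P^2 =
  P: [1/4, 3/16, 59/128, 13/128]
  Q: [9/64, 29/128, 115/256, 47/256]
  R: [7/32, 13/64, 15/32, 7/64]
  S: [9/64, 29/128, 123/256, 39/256]
P^3 =
  P: [93/512, 219/1024, 955/2048, 283/2048]
  Q: [227/1024, 407/2048, 1895/4096, 479/4096]
  R: [49/256, 27/128, 119/256, 17/128]
  S: [219/1024, 415/2048, 1903/4096, 487/4096]
P^4 =
  P: [1671/8192, 3375/16384, 15215/32768, 4119/32768]
  Q: [3131/16384, 6899/32768, 30499/65536, 8715/65536]
  R: [103/512, 53/256, 951/2048, 261/2048]
  S: [3171/16384, 6875/32768, 30475/65536, 8627/65536]

(P^4)[R -> P] = 103/512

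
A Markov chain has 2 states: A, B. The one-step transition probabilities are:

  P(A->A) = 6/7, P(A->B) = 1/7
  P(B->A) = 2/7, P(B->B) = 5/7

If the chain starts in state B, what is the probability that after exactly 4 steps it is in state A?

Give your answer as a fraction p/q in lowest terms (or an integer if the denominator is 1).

Computing P^4 by repeated multiplication:
P^1 =
  A: [6/7, 1/7]
  B: [2/7, 5/7]
P^2 =
  A: [38/49, 11/49]
  B: [22/49, 27/49]
P^3 =
  A: [250/343, 93/343]
  B: [186/343, 157/343]
P^4 =
  A: [1686/2401, 715/2401]
  B: [1430/2401, 971/2401]

(P^4)[B -> A] = 1430/2401

Answer: 1430/2401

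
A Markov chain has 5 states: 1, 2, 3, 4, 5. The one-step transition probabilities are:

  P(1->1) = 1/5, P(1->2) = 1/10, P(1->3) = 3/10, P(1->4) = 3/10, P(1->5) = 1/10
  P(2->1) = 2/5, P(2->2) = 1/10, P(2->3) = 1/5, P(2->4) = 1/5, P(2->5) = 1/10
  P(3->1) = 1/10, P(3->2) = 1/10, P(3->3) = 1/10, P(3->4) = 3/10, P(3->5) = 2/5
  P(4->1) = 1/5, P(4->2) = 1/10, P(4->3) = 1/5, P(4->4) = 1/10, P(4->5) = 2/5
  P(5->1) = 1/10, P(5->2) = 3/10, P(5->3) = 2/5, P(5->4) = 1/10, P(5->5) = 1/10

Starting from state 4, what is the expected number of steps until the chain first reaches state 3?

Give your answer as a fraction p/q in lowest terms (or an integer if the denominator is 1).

Answer: 13420/3569

Derivation:
Let h_i = expected steps to first reach 3 from state i.
Boundary: h_3 = 0.
First-step equations for the other states:
  h_1 = 1 + 1/5*h_1 + 1/10*h_2 + 3/10*h_3 + 3/10*h_4 + 1/10*h_5
  h_2 = 1 + 2/5*h_1 + 1/10*h_2 + 1/5*h_3 + 1/5*h_4 + 1/10*h_5
  h_4 = 1 + 1/5*h_1 + 1/10*h_2 + 1/5*h_3 + 1/10*h_4 + 2/5*h_5
  h_5 = 1 + 1/10*h_1 + 3/10*h_2 + 2/5*h_3 + 1/10*h_4 + 1/10*h_5

Substituting h_3 = 0 and rearranging gives the linear system (I - Q) h = 1:
  [4/5, -1/10, -3/10, -1/10] . (h_1, h_2, h_4, h_5) = 1
  [-2/5, 9/10, -1/5, -1/10] . (h_1, h_2, h_4, h_5) = 1
  [-1/5, -1/10, 9/10, -2/5] . (h_1, h_2, h_4, h_5) = 1
  [-1/10, -3/10, -1/10, 9/10] . (h_1, h_2, h_4, h_5) = 1

Solving yields:
  h_1 = 12660/3569
  h_2 = 13850/3569
  h_4 = 13420/3569
  h_5 = 11480/3569

Starting state is 4, so the expected hitting time is h_4 = 13420/3569.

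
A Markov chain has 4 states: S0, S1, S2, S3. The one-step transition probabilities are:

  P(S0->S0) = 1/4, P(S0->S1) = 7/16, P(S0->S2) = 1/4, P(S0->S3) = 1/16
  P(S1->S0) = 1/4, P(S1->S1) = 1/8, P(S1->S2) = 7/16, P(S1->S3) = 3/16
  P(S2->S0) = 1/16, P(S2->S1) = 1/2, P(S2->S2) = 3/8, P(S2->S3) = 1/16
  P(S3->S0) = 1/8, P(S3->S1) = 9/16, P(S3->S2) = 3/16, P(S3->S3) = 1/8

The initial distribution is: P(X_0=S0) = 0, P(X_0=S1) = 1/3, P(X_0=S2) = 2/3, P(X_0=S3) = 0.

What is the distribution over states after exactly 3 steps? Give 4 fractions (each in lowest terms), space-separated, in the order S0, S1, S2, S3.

Answer: 2057/12288 743/2048 2183/6144 469/4096

Derivation:
Propagating the distribution step by step (d_{t+1} = d_t * P):
d_0 = (S0=0, S1=1/3, S2=2/3, S3=0)
  d_1[S0] = 0*1/4 + 1/3*1/4 + 2/3*1/16 + 0*1/8 = 1/8
  d_1[S1] = 0*7/16 + 1/3*1/8 + 2/3*1/2 + 0*9/16 = 3/8
  d_1[S2] = 0*1/4 + 1/3*7/16 + 2/3*3/8 + 0*3/16 = 19/48
  d_1[S3] = 0*1/16 + 1/3*3/16 + 2/3*1/16 + 0*1/8 = 5/48
d_1 = (S0=1/8, S1=3/8, S2=19/48, S3=5/48)
  d_2[S0] = 1/8*1/4 + 3/8*1/4 + 19/48*1/16 + 5/48*1/8 = 125/768
  d_2[S1] = 1/8*7/16 + 3/8*1/8 + 19/48*1/2 + 5/48*9/16 = 275/768
  d_2[S2] = 1/8*1/4 + 3/8*7/16 + 19/48*3/8 + 5/48*3/16 = 93/256
  d_2[S3] = 1/8*1/16 + 3/8*3/16 + 19/48*1/16 + 5/48*1/8 = 89/768
d_2 = (S0=125/768, S1=275/768, S2=93/256, S3=89/768)
  d_3[S0] = 125/768*1/4 + 275/768*1/4 + 93/256*1/16 + 89/768*1/8 = 2057/12288
  d_3[S1] = 125/768*7/16 + 275/768*1/8 + 93/256*1/2 + 89/768*9/16 = 743/2048
  d_3[S2] = 125/768*1/4 + 275/768*7/16 + 93/256*3/8 + 89/768*3/16 = 2183/6144
  d_3[S3] = 125/768*1/16 + 275/768*3/16 + 93/256*1/16 + 89/768*1/8 = 469/4096
d_3 = (S0=2057/12288, S1=743/2048, S2=2183/6144, S3=469/4096)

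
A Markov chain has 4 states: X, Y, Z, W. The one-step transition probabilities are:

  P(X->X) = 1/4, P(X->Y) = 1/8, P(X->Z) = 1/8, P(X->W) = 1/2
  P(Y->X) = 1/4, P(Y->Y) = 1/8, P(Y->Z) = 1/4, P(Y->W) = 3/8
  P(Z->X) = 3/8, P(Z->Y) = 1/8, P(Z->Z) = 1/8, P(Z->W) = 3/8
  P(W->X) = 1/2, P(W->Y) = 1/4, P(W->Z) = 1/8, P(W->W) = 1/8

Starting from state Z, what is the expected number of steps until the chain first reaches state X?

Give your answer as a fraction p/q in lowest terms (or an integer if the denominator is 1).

Let h_i = expected steps to first reach X from state i.
Boundary: h_X = 0.
First-step equations for the other states:
  h_Y = 1 + 1/4*h_X + 1/8*h_Y + 1/4*h_Z + 3/8*h_W
  h_Z = 1 + 3/8*h_X + 1/8*h_Y + 1/8*h_Z + 3/8*h_W
  h_W = 1 + 1/2*h_X + 1/4*h_Y + 1/8*h_Z + 1/8*h_W

Substituting h_X = 0 and rearranging gives the linear system (I - Q) h = 1:
  [7/8, -1/4, -3/8] . (h_Y, h_Z, h_W) = 1
  [-1/8, 7/8, -3/8] . (h_Y, h_Z, h_W) = 1
  [-1/4, -1/8, 7/8] . (h_Y, h_Z, h_W) = 1

Solving yields:
  h_Y = 720/251
  h_Z = 640/251
  h_W = 584/251

Starting state is Z, so the expected hitting time is h_Z = 640/251.

Answer: 640/251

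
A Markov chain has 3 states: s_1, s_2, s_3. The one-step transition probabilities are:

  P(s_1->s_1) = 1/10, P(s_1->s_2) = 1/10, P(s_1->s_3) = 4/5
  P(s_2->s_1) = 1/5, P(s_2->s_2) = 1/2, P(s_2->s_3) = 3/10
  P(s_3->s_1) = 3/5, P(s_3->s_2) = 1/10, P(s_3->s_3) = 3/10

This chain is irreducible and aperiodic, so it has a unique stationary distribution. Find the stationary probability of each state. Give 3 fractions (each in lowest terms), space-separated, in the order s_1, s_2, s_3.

The stationary distribution satisfies pi = pi * P, i.e.:
  pi_s_1 = 1/10*pi_s_1 + 1/5*pi_s_2 + 3/5*pi_s_3
  pi_s_2 = 1/10*pi_s_1 + 1/2*pi_s_2 + 1/10*pi_s_3
  pi_s_3 = 4/5*pi_s_1 + 3/10*pi_s_2 + 3/10*pi_s_3
with normalization: pi_s_1 + pi_s_2 + pi_s_3 = 1.

Using the first 2 balance equations plus normalization, the linear system A*pi = b is:
  [-9/10, 1/5, 3/5] . pi = 0
  [1/10, -1/2, 1/10] . pi = 0
  [1, 1, 1] . pi = 1

Solving yields:
  pi_s_1 = 16/45
  pi_s_2 = 1/6
  pi_s_3 = 43/90

Verification (pi * P):
  16/45*1/10 + 1/6*1/5 + 43/90*3/5 = 16/45 = pi_s_1  (ok)
  16/45*1/10 + 1/6*1/2 + 43/90*1/10 = 1/6 = pi_s_2  (ok)
  16/45*4/5 + 1/6*3/10 + 43/90*3/10 = 43/90 = pi_s_3  (ok)

Answer: 16/45 1/6 43/90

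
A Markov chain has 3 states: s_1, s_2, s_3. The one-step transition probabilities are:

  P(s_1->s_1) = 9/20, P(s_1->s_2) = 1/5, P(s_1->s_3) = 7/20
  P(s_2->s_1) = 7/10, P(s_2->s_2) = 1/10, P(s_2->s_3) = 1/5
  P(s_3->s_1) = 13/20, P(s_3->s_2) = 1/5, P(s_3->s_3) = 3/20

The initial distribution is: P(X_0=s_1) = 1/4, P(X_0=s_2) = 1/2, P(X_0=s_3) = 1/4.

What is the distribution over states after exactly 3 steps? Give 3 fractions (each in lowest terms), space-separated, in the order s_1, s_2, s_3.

Answer: 2211/4000 363/2000 1063/4000

Derivation:
Propagating the distribution step by step (d_{t+1} = d_t * P):
d_0 = (s_1=1/4, s_2=1/2, s_3=1/4)
  d_1[s_1] = 1/4*9/20 + 1/2*7/10 + 1/4*13/20 = 5/8
  d_1[s_2] = 1/4*1/5 + 1/2*1/10 + 1/4*1/5 = 3/20
  d_1[s_3] = 1/4*7/20 + 1/2*1/5 + 1/4*3/20 = 9/40
d_1 = (s_1=5/8, s_2=3/20, s_3=9/40)
  d_2[s_1] = 5/8*9/20 + 3/20*7/10 + 9/40*13/20 = 213/400
  d_2[s_2] = 5/8*1/5 + 3/20*1/10 + 9/40*1/5 = 37/200
  d_2[s_3] = 5/8*7/20 + 3/20*1/5 + 9/40*3/20 = 113/400
d_2 = (s_1=213/400, s_2=37/200, s_3=113/400)
  d_3[s_1] = 213/400*9/20 + 37/200*7/10 + 113/400*13/20 = 2211/4000
  d_3[s_2] = 213/400*1/5 + 37/200*1/10 + 113/400*1/5 = 363/2000
  d_3[s_3] = 213/400*7/20 + 37/200*1/5 + 113/400*3/20 = 1063/4000
d_3 = (s_1=2211/4000, s_2=363/2000, s_3=1063/4000)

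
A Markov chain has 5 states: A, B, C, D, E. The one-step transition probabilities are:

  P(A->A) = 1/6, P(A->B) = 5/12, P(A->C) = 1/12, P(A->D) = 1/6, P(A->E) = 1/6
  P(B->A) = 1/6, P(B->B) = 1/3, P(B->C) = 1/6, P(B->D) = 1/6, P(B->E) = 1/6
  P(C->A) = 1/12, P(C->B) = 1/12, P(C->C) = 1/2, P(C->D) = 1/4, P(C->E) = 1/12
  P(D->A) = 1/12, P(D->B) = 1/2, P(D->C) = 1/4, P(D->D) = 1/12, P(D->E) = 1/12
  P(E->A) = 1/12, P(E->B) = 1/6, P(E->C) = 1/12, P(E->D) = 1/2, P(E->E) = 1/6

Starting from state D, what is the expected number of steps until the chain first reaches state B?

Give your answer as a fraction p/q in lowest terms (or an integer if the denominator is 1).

Answer: 6534/2209

Derivation:
Let h_i = expected steps to first reach B from state i.
Boundary: h_B = 0.
First-step equations for the other states:
  h_A = 1 + 1/6*h_A + 5/12*h_B + 1/12*h_C + 1/6*h_D + 1/6*h_E
  h_C = 1 + 1/12*h_A + 1/12*h_B + 1/2*h_C + 1/4*h_D + 1/12*h_E
  h_D = 1 + 1/12*h_A + 1/2*h_B + 1/4*h_C + 1/12*h_D + 1/12*h_E
  h_E = 1 + 1/12*h_A + 1/6*h_B + 1/12*h_C + 1/2*h_D + 1/6*h_E

Substituting h_B = 0 and rearranging gives the linear system (I - Q) h = 1:
  [5/6, -1/12, -1/6, -1/6] . (h_A, h_C, h_D, h_E) = 1
  [-1/12, 1/2, -1/4, -1/12] . (h_A, h_C, h_D, h_E) = 1
  [-1/12, -1/4, 11/12, -1/12] . (h_A, h_C, h_D, h_E) = 1
  [-1/12, -1/12, -1/2, 5/6] . (h_A, h_C, h_D, h_E) = 1

Solving yields:
  h_A = 6624/2209
  h_C = 10164/2209
  h_D = 6534/2209
  h_E = 8250/2209

Starting state is D, so the expected hitting time is h_D = 6534/2209.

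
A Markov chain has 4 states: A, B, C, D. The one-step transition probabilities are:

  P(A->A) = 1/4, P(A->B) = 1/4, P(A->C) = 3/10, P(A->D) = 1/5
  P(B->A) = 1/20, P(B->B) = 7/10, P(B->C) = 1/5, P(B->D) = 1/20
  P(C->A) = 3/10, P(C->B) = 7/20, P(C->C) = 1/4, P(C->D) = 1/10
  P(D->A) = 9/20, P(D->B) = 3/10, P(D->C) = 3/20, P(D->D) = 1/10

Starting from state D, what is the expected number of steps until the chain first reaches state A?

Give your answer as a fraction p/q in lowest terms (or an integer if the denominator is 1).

Let h_i = expected steps to first reach A from state i.
Boundary: h_A = 0.
First-step equations for the other states:
  h_B = 1 + 1/20*h_A + 7/10*h_B + 1/5*h_C + 1/20*h_D
  h_C = 1 + 3/10*h_A + 7/20*h_B + 1/4*h_C + 1/10*h_D
  h_D = 1 + 9/20*h_A + 3/10*h_B + 3/20*h_C + 1/10*h_D

Substituting h_A = 0 and rearranging gives the linear system (I - Q) h = 1:
  [3/10, -1/5, -1/20] . (h_B, h_C, h_D) = 1
  [-7/20, 3/4, -1/10] . (h_B, h_C, h_D) = 1
  [-3/10, -3/20, 9/10] . (h_B, h_C, h_D) = 1

Solving yields:
  h_B = 7240/921
  h_C = 5180/921
  h_D = 4300/921

Starting state is D, so the expected hitting time is h_D = 4300/921.

Answer: 4300/921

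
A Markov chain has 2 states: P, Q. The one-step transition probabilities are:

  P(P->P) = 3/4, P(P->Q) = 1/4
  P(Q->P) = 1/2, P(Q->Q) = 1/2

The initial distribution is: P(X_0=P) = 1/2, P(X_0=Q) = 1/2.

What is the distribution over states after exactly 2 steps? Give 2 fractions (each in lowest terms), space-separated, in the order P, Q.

Answer: 21/32 11/32

Derivation:
Propagating the distribution step by step (d_{t+1} = d_t * P):
d_0 = (P=1/2, Q=1/2)
  d_1[P] = 1/2*3/4 + 1/2*1/2 = 5/8
  d_1[Q] = 1/2*1/4 + 1/2*1/2 = 3/8
d_1 = (P=5/8, Q=3/8)
  d_2[P] = 5/8*3/4 + 3/8*1/2 = 21/32
  d_2[Q] = 5/8*1/4 + 3/8*1/2 = 11/32
d_2 = (P=21/32, Q=11/32)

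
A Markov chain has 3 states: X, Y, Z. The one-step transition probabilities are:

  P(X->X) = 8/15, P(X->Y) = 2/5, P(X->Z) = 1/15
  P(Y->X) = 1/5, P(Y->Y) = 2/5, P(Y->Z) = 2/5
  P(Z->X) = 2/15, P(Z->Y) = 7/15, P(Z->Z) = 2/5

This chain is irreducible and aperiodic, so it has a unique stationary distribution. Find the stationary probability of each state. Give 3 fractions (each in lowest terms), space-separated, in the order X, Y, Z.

Answer: 39/145 61/145 9/29

Derivation:
The stationary distribution satisfies pi = pi * P, i.e.:
  pi_X = 8/15*pi_X + 1/5*pi_Y + 2/15*pi_Z
  pi_Y = 2/5*pi_X + 2/5*pi_Y + 7/15*pi_Z
  pi_Z = 1/15*pi_X + 2/5*pi_Y + 2/5*pi_Z
with normalization: pi_X + pi_Y + pi_Z = 1.

Using the first 2 balance equations plus normalization, the linear system A*pi = b is:
  [-7/15, 1/5, 2/15] . pi = 0
  [2/5, -3/5, 7/15] . pi = 0
  [1, 1, 1] . pi = 1

Solving yields:
  pi_X = 39/145
  pi_Y = 61/145
  pi_Z = 9/29

Verification (pi * P):
  39/145*8/15 + 61/145*1/5 + 9/29*2/15 = 39/145 = pi_X  (ok)
  39/145*2/5 + 61/145*2/5 + 9/29*7/15 = 61/145 = pi_Y  (ok)
  39/145*1/15 + 61/145*2/5 + 9/29*2/5 = 9/29 = pi_Z  (ok)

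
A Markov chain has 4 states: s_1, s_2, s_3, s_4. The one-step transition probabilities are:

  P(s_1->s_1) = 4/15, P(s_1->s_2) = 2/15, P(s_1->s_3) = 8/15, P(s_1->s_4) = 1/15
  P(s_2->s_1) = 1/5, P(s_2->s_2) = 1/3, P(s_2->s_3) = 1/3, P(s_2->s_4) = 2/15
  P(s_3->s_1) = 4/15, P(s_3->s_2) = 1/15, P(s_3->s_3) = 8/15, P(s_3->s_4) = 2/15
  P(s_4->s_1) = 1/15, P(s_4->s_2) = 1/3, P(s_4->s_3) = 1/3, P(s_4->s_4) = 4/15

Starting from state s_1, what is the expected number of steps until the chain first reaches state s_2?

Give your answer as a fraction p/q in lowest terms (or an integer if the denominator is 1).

Answer: 305/38

Derivation:
Let h_i = expected steps to first reach s_2 from state i.
Boundary: h_s_2 = 0.
First-step equations for the other states:
  h_s_1 = 1 + 4/15*h_s_1 + 2/15*h_s_2 + 8/15*h_s_3 + 1/15*h_s_4
  h_s_3 = 1 + 4/15*h_s_1 + 1/15*h_s_2 + 8/15*h_s_3 + 2/15*h_s_4
  h_s_4 = 1 + 1/15*h_s_1 + 1/3*h_s_2 + 1/3*h_s_3 + 4/15*h_s_4

Substituting h_s_2 = 0 and rearranging gives the linear system (I - Q) h = 1:
  [11/15, -8/15, -1/15] . (h_s_1, h_s_3, h_s_4) = 1
  [-4/15, 7/15, -2/15] . (h_s_1, h_s_3, h_s_4) = 1
  [-1/15, -1/3, 11/15] . (h_s_1, h_s_3, h_s_4) = 1

Solving yields:
  h_s_1 = 305/38
  h_s_3 = 160/19
  h_s_4 = 225/38

Starting state is s_1, so the expected hitting time is h_s_1 = 305/38.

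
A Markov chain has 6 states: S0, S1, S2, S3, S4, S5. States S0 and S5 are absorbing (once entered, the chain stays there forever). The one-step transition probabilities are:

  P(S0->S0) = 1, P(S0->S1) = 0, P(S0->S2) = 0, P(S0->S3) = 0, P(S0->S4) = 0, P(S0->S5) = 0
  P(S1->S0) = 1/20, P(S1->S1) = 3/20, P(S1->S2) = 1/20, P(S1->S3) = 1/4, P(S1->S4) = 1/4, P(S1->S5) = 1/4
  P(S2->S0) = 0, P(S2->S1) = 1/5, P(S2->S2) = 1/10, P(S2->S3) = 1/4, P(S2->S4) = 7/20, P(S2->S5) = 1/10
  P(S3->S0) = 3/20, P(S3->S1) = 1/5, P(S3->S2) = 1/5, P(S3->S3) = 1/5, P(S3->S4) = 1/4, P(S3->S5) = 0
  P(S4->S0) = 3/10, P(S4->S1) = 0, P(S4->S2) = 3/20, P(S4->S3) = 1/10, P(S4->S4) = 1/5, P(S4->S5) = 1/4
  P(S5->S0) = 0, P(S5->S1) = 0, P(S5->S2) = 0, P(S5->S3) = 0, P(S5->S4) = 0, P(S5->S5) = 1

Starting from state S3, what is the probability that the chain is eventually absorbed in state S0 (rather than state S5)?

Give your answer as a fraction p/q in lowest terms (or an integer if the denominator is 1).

Answer: 29353/51477

Derivation:
Let a_i = P(absorbed in S0 | start in state i).
Boundary conditions: a_S0 = 1, a_S5 = 0.
For each transient state i, a_i = sum_j P(i->j) * a_j:
  a_S1 = 1/20*a_S0 + 3/20*a_S1 + 1/20*a_S2 + 1/4*a_S3 + 1/4*a_S4 + 1/4*a_S5
  a_S2 = 0*a_S0 + 1/5*a_S1 + 1/10*a_S2 + 1/4*a_S3 + 7/20*a_S4 + 1/10*a_S5
  a_S3 = 3/20*a_S0 + 1/5*a_S1 + 1/5*a_S2 + 1/5*a_S3 + 1/4*a_S4 + 0*a_S5
  a_S4 = 3/10*a_S0 + 0*a_S1 + 3/20*a_S2 + 1/10*a_S3 + 1/5*a_S4 + 1/4*a_S5

Substituting a_S0 = 1 and a_S5 = 0, rearrange to (I - Q) a = r where r[i] = P(i -> S0):
  [17/20, -1/20, -1/4, -1/4] . (a_S1, a_S2, a_S3, a_S4) = 1/20
  [-1/5, 9/10, -1/4, -7/20] . (a_S1, a_S2, a_S3, a_S4) = 0
  [-1/5, -1/5, 4/5, -1/4] . (a_S1, a_S2, a_S3, a_S4) = 3/20
  [0, -3/20, -1/10, 4/5] . (a_S1, a_S2, a_S3, a_S4) = 3/10

Solving yields:
  a_S1 = 21095/51477
  a_S2 = 23488/51477
  a_S3 = 29353/51477
  a_S4 = 27377/51477

Starting state is S3, so the absorption probability is a_S3 = 29353/51477.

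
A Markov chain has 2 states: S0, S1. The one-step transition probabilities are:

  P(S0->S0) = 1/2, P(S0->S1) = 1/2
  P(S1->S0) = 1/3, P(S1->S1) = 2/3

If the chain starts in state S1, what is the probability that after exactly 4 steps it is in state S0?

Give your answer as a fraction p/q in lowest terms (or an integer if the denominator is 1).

Computing P^4 by repeated multiplication:
P^1 =
  S0: [1/2, 1/2]
  S1: [1/3, 2/3]
P^2 =
  S0: [5/12, 7/12]
  S1: [7/18, 11/18]
P^3 =
  S0: [29/72, 43/72]
  S1: [43/108, 65/108]
P^4 =
  S0: [173/432, 259/432]
  S1: [259/648, 389/648]

(P^4)[S1 -> S0] = 259/648

Answer: 259/648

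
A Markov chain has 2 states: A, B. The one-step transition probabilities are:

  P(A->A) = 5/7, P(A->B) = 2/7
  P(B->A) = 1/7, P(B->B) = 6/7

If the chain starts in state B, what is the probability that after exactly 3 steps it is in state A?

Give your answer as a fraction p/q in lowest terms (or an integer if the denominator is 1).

Answer: 93/343

Derivation:
Computing P^3 by repeated multiplication:
P^1 =
  A: [5/7, 2/7]
  B: [1/7, 6/7]
P^2 =
  A: [27/49, 22/49]
  B: [11/49, 38/49]
P^3 =
  A: [157/343, 186/343]
  B: [93/343, 250/343]

(P^3)[B -> A] = 93/343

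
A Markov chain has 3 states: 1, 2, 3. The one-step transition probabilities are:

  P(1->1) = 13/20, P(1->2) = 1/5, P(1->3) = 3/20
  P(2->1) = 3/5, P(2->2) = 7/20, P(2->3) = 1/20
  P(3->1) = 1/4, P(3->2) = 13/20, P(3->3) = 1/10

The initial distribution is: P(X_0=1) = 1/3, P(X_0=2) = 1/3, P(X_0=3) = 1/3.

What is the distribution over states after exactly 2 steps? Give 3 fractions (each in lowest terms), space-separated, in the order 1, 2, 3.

Propagating the distribution step by step (d_{t+1} = d_t * P):
d_0 = (1=1/3, 2=1/3, 3=1/3)
  d_1[1] = 1/3*13/20 + 1/3*3/5 + 1/3*1/4 = 1/2
  d_1[2] = 1/3*1/5 + 1/3*7/20 + 1/3*13/20 = 2/5
  d_1[3] = 1/3*3/20 + 1/3*1/20 + 1/3*1/10 = 1/10
d_1 = (1=1/2, 2=2/5, 3=1/10)
  d_2[1] = 1/2*13/20 + 2/5*3/5 + 1/10*1/4 = 59/100
  d_2[2] = 1/2*1/5 + 2/5*7/20 + 1/10*13/20 = 61/200
  d_2[3] = 1/2*3/20 + 2/5*1/20 + 1/10*1/10 = 21/200
d_2 = (1=59/100, 2=61/200, 3=21/200)

Answer: 59/100 61/200 21/200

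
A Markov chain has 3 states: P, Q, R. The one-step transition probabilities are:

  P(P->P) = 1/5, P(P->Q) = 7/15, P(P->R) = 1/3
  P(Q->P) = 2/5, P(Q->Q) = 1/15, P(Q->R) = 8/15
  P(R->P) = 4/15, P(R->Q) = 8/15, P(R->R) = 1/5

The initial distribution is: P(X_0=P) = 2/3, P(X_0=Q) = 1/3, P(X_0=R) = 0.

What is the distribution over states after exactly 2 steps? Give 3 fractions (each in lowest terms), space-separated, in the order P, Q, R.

Answer: 22/75 9/25 26/75

Derivation:
Propagating the distribution step by step (d_{t+1} = d_t * P):
d_0 = (P=2/3, Q=1/3, R=0)
  d_1[P] = 2/3*1/5 + 1/3*2/5 + 0*4/15 = 4/15
  d_1[Q] = 2/3*7/15 + 1/3*1/15 + 0*8/15 = 1/3
  d_1[R] = 2/3*1/3 + 1/3*8/15 + 0*1/5 = 2/5
d_1 = (P=4/15, Q=1/3, R=2/5)
  d_2[P] = 4/15*1/5 + 1/3*2/5 + 2/5*4/15 = 22/75
  d_2[Q] = 4/15*7/15 + 1/3*1/15 + 2/5*8/15 = 9/25
  d_2[R] = 4/15*1/3 + 1/3*8/15 + 2/5*1/5 = 26/75
d_2 = (P=22/75, Q=9/25, R=26/75)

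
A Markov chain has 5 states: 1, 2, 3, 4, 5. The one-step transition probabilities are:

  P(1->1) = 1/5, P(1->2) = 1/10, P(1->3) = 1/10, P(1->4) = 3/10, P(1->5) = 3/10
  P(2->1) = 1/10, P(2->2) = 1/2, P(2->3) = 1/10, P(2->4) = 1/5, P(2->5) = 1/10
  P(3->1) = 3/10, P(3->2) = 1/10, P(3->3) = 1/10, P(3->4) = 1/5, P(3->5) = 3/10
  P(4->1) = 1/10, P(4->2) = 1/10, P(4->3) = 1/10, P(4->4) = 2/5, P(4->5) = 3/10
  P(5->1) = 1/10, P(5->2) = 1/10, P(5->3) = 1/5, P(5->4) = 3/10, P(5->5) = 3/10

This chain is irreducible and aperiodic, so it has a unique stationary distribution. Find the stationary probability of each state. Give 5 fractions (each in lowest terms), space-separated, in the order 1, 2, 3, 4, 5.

The stationary distribution satisfies pi = pi * P, i.e.:
  pi_1 = 1/5*pi_1 + 1/10*pi_2 + 3/10*pi_3 + 1/10*pi_4 + 1/10*pi_5
  pi_2 = 1/10*pi_1 + 1/2*pi_2 + 1/10*pi_3 + 1/10*pi_4 + 1/10*pi_5
  pi_3 = 1/10*pi_1 + 1/10*pi_2 + 1/10*pi_3 + 1/10*pi_4 + 1/5*pi_5
  pi_4 = 3/10*pi_1 + 1/5*pi_2 + 1/5*pi_3 + 2/5*pi_4 + 3/10*pi_5
  pi_5 = 3/10*pi_1 + 1/10*pi_2 + 3/10*pi_3 + 3/10*pi_4 + 3/10*pi_5
with normalization: pi_1 + pi_2 + pi_3 + pi_4 + pi_5 = 1.

Using the first 4 balance equations plus normalization, the linear system A*pi = b is:
  [-4/5, 1/10, 3/10, 1/10, 1/10] . pi = 0
  [1/10, -1/2, 1/10, 1/10, 1/10] . pi = 0
  [1/10, 1/10, -9/10, 1/10, 1/5] . pi = 0
  [3/10, 1/5, 1/5, -3/5, 3/10] . pi = 0
  [1, 1, 1, 1, 1] . pi = 1

Solving yields:
  pi_1 = 94/675
  pi_2 = 1/6
  pi_3 = 19/150
  pi_4 = 203/675
  pi_5 = 4/15

Verification (pi * P):
  94/675*1/5 + 1/6*1/10 + 19/150*3/10 + 203/675*1/10 + 4/15*1/10 = 94/675 = pi_1  (ok)
  94/675*1/10 + 1/6*1/2 + 19/150*1/10 + 203/675*1/10 + 4/15*1/10 = 1/6 = pi_2  (ok)
  94/675*1/10 + 1/6*1/10 + 19/150*1/10 + 203/675*1/10 + 4/15*1/5 = 19/150 = pi_3  (ok)
  94/675*3/10 + 1/6*1/5 + 19/150*1/5 + 203/675*2/5 + 4/15*3/10 = 203/675 = pi_4  (ok)
  94/675*3/10 + 1/6*1/10 + 19/150*3/10 + 203/675*3/10 + 4/15*3/10 = 4/15 = pi_5  (ok)

Answer: 94/675 1/6 19/150 203/675 4/15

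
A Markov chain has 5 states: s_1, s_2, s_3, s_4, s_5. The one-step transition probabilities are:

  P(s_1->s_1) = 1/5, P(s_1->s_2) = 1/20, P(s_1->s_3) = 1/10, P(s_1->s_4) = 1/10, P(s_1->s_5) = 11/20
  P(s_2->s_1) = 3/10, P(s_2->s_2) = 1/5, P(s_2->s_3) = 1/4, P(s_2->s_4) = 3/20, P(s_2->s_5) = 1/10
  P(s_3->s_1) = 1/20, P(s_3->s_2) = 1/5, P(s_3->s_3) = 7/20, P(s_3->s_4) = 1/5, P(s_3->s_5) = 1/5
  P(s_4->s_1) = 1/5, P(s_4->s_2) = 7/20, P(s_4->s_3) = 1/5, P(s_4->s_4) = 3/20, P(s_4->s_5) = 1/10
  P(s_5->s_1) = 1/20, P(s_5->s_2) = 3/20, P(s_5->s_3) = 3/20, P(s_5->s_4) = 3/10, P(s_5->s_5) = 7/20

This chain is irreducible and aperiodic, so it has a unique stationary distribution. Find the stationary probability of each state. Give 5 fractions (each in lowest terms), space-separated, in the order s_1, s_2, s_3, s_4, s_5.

Answer: 19519/130579 25286/130579 27983/130579 24938/130579 32853/130579

Derivation:
The stationary distribution satisfies pi = pi * P, i.e.:
  pi_s_1 = 1/5*pi_s_1 + 3/10*pi_s_2 + 1/20*pi_s_3 + 1/5*pi_s_4 + 1/20*pi_s_5
  pi_s_2 = 1/20*pi_s_1 + 1/5*pi_s_2 + 1/5*pi_s_3 + 7/20*pi_s_4 + 3/20*pi_s_5
  pi_s_3 = 1/10*pi_s_1 + 1/4*pi_s_2 + 7/20*pi_s_3 + 1/5*pi_s_4 + 3/20*pi_s_5
  pi_s_4 = 1/10*pi_s_1 + 3/20*pi_s_2 + 1/5*pi_s_3 + 3/20*pi_s_4 + 3/10*pi_s_5
  pi_s_5 = 11/20*pi_s_1 + 1/10*pi_s_2 + 1/5*pi_s_3 + 1/10*pi_s_4 + 7/20*pi_s_5
with normalization: pi_s_1 + pi_s_2 + pi_s_3 + pi_s_4 + pi_s_5 = 1.

Using the first 4 balance equations plus normalization, the linear system A*pi = b is:
  [-4/5, 3/10, 1/20, 1/5, 1/20] . pi = 0
  [1/20, -4/5, 1/5, 7/20, 3/20] . pi = 0
  [1/10, 1/4, -13/20, 1/5, 3/20] . pi = 0
  [1/10, 3/20, 1/5, -17/20, 3/10] . pi = 0
  [1, 1, 1, 1, 1] . pi = 1

Solving yields:
  pi_s_1 = 19519/130579
  pi_s_2 = 25286/130579
  pi_s_3 = 27983/130579
  pi_s_4 = 24938/130579
  pi_s_5 = 32853/130579

Verification (pi * P):
  19519/130579*1/5 + 25286/130579*3/10 + 27983/130579*1/20 + 24938/130579*1/5 + 32853/130579*1/20 = 19519/130579 = pi_s_1  (ok)
  19519/130579*1/20 + 25286/130579*1/5 + 27983/130579*1/5 + 24938/130579*7/20 + 32853/130579*3/20 = 25286/130579 = pi_s_2  (ok)
  19519/130579*1/10 + 25286/130579*1/4 + 27983/130579*7/20 + 24938/130579*1/5 + 32853/130579*3/20 = 27983/130579 = pi_s_3  (ok)
  19519/130579*1/10 + 25286/130579*3/20 + 27983/130579*1/5 + 24938/130579*3/20 + 32853/130579*3/10 = 24938/130579 = pi_s_4  (ok)
  19519/130579*11/20 + 25286/130579*1/10 + 27983/130579*1/5 + 24938/130579*1/10 + 32853/130579*7/20 = 32853/130579 = pi_s_5  (ok)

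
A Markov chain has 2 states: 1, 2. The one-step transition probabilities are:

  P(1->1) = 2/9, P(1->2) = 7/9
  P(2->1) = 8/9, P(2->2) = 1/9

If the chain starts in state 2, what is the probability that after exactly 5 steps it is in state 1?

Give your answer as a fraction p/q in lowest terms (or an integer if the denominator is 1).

Computing P^5 by repeated multiplication:
P^1 =
  1: [2/9, 7/9]
  2: [8/9, 1/9]
P^2 =
  1: [20/27, 7/27]
  2: [8/27, 19/27]
P^3 =
  1: [32/81, 49/81]
  2: [56/81, 25/81]
P^4 =
  1: [152/243, 91/243]
  2: [104/243, 139/243]
P^5 =
  1: [344/729, 385/729]
  2: [440/729, 289/729]

(P^5)[2 -> 1] = 440/729

Answer: 440/729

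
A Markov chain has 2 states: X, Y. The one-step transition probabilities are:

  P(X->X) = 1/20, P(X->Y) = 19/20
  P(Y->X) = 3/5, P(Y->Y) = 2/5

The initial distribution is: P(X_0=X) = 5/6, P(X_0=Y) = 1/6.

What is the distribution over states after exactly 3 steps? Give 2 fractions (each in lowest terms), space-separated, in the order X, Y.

Propagating the distribution step by step (d_{t+1} = d_t * P):
d_0 = (X=5/6, Y=1/6)
  d_1[X] = 5/6*1/20 + 1/6*3/5 = 17/120
  d_1[Y] = 5/6*19/20 + 1/6*2/5 = 103/120
d_1 = (X=17/120, Y=103/120)
  d_2[X] = 17/120*1/20 + 103/120*3/5 = 1253/2400
  d_2[Y] = 17/120*19/20 + 103/120*2/5 = 1147/2400
d_2 = (X=1253/2400, Y=1147/2400)
  d_3[X] = 1253/2400*1/20 + 1147/2400*3/5 = 15017/48000
  d_3[Y] = 1253/2400*19/20 + 1147/2400*2/5 = 32983/48000
d_3 = (X=15017/48000, Y=32983/48000)

Answer: 15017/48000 32983/48000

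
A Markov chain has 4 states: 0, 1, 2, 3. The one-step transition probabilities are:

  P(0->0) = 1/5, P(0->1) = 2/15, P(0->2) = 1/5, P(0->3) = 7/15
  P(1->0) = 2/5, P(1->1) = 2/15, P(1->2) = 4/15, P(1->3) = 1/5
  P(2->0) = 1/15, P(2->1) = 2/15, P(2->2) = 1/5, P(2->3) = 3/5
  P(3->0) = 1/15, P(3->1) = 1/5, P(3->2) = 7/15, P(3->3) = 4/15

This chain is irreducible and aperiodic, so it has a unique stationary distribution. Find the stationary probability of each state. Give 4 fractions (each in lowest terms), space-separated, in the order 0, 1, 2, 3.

Answer: 551/3988 635/3988 1253/3988 1549/3988

Derivation:
The stationary distribution satisfies pi = pi * P, i.e.:
  pi_0 = 1/5*pi_0 + 2/5*pi_1 + 1/15*pi_2 + 1/15*pi_3
  pi_1 = 2/15*pi_0 + 2/15*pi_1 + 2/15*pi_2 + 1/5*pi_3
  pi_2 = 1/5*pi_0 + 4/15*pi_1 + 1/5*pi_2 + 7/15*pi_3
  pi_3 = 7/15*pi_0 + 1/5*pi_1 + 3/5*pi_2 + 4/15*pi_3
with normalization: pi_0 + pi_1 + pi_2 + pi_3 = 1.

Using the first 3 balance equations plus normalization, the linear system A*pi = b is:
  [-4/5, 2/5, 1/15, 1/15] . pi = 0
  [2/15, -13/15, 2/15, 1/5] . pi = 0
  [1/5, 4/15, -4/5, 7/15] . pi = 0
  [1, 1, 1, 1] . pi = 1

Solving yields:
  pi_0 = 551/3988
  pi_1 = 635/3988
  pi_2 = 1253/3988
  pi_3 = 1549/3988

Verification (pi * P):
  551/3988*1/5 + 635/3988*2/5 + 1253/3988*1/15 + 1549/3988*1/15 = 551/3988 = pi_0  (ok)
  551/3988*2/15 + 635/3988*2/15 + 1253/3988*2/15 + 1549/3988*1/5 = 635/3988 = pi_1  (ok)
  551/3988*1/5 + 635/3988*4/15 + 1253/3988*1/5 + 1549/3988*7/15 = 1253/3988 = pi_2  (ok)
  551/3988*7/15 + 635/3988*1/5 + 1253/3988*3/5 + 1549/3988*4/15 = 1549/3988 = pi_3  (ok)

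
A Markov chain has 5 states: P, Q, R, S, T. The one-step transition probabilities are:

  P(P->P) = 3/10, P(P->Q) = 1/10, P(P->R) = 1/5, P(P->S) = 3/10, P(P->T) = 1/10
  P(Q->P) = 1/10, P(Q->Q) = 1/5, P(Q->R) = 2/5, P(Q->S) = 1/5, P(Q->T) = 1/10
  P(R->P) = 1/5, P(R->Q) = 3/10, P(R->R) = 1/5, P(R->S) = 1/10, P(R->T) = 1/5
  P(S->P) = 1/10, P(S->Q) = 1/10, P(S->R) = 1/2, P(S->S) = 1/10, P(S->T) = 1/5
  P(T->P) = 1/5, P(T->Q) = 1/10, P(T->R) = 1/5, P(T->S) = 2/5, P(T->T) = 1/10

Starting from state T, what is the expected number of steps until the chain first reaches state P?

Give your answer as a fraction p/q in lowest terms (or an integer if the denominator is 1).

Answer: 12110/1951

Derivation:
Let h_i = expected steps to first reach P from state i.
Boundary: h_P = 0.
First-step equations for the other states:
  h_Q = 1 + 1/10*h_P + 1/5*h_Q + 2/5*h_R + 1/5*h_S + 1/10*h_T
  h_R = 1 + 1/5*h_P + 3/10*h_Q + 1/5*h_R + 1/10*h_S + 1/5*h_T
  h_S = 1 + 1/10*h_P + 1/10*h_Q + 1/2*h_R + 1/10*h_S + 1/5*h_T
  h_T = 1 + 1/5*h_P + 1/10*h_Q + 1/5*h_R + 2/5*h_S + 1/10*h_T

Substituting h_P = 0 and rearranging gives the linear system (I - Q) h = 1:
  [4/5, -2/5, -1/5, -1/10] . (h_Q, h_R, h_S, h_T) = 1
  [-3/10, 4/5, -1/10, -1/5] . (h_Q, h_R, h_S, h_T) = 1
  [-1/10, -1/2, 9/10, -1/5] . (h_Q, h_R, h_S, h_T) = 1
  [-1/10, -1/5, -2/5, 9/10] . (h_Q, h_R, h_S, h_T) = 1

Solving yields:
  h_Q = 13240/1951
  h_R = 12060/1951
  h_S = 13030/1951
  h_T = 12110/1951

Starting state is T, so the expected hitting time is h_T = 12110/1951.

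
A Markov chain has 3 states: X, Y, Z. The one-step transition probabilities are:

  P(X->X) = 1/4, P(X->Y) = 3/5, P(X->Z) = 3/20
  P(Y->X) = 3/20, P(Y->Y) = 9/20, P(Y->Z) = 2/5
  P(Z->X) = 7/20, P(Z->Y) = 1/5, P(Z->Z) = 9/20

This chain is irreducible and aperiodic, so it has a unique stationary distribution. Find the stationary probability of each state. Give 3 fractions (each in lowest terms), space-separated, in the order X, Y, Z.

The stationary distribution satisfies pi = pi * P, i.e.:
  pi_X = 1/4*pi_X + 3/20*pi_Y + 7/20*pi_Z
  pi_Y = 3/5*pi_X + 9/20*pi_Y + 1/5*pi_Z
  pi_Z = 3/20*pi_X + 2/5*pi_Y + 9/20*pi_Z
with normalization: pi_X + pi_Y + pi_Z = 1.

Using the first 2 balance equations plus normalization, the linear system A*pi = b is:
  [-3/4, 3/20, 7/20] . pi = 0
  [3/5, -11/20, 1/5] . pi = 0
  [1, 1, 1] . pi = 1

Solving yields:
  pi_X = 89/362
  pi_Y = 72/181
  pi_Z = 129/362

Verification (pi * P):
  89/362*1/4 + 72/181*3/20 + 129/362*7/20 = 89/362 = pi_X  (ok)
  89/362*3/5 + 72/181*9/20 + 129/362*1/5 = 72/181 = pi_Y  (ok)
  89/362*3/20 + 72/181*2/5 + 129/362*9/20 = 129/362 = pi_Z  (ok)

Answer: 89/362 72/181 129/362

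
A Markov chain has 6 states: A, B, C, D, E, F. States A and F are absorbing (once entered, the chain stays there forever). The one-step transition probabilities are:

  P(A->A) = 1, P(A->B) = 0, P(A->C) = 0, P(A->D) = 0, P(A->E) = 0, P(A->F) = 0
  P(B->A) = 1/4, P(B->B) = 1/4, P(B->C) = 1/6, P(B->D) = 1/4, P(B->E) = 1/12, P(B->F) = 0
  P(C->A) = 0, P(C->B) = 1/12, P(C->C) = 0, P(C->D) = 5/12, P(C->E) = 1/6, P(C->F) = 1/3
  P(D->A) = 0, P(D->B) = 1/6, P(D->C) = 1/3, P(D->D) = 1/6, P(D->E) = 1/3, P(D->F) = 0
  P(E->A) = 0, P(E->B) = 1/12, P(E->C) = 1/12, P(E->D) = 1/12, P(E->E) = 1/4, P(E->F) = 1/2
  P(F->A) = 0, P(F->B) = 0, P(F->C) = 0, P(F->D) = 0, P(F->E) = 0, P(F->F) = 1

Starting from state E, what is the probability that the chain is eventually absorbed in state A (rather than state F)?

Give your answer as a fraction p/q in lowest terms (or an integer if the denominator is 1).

Let a_i = P(absorbed in A | start in state i).
Boundary conditions: a_A = 1, a_F = 0.
For each transient state i, a_i = sum_j P(i->j) * a_j:
  a_B = 1/4*a_A + 1/4*a_B + 1/6*a_C + 1/4*a_D + 1/12*a_E + 0*a_F
  a_C = 0*a_A + 1/12*a_B + 0*a_C + 5/12*a_D + 1/6*a_E + 1/3*a_F
  a_D = 0*a_A + 1/6*a_B + 1/3*a_C + 1/6*a_D + 1/3*a_E + 0*a_F
  a_E = 0*a_A + 1/12*a_B + 1/12*a_C + 1/12*a_D + 1/4*a_E + 1/2*a_F

Substituting a_A = 1 and a_F = 0, rearrange to (I - Q) a = r where r[i] = P(i -> A):
  [3/4, -1/6, -1/4, -1/12] . (a_B, a_C, a_D, a_E) = 1/4
  [-1/12, 1, -5/12, -1/6] . (a_B, a_C, a_D, a_E) = 0
  [-1/6, -1/3, 5/6, -1/3] . (a_B, a_C, a_D, a_E) = 0
  [-1/12, -1/12, -1/12, 3/4] . (a_B, a_C, a_D, a_E) = 0

Solving yields:
  a_B = 67/159
  a_C = 55/477
  a_D = 77/477
  a_E = 37/477

Starting state is E, so the absorption probability is a_E = 37/477.

Answer: 37/477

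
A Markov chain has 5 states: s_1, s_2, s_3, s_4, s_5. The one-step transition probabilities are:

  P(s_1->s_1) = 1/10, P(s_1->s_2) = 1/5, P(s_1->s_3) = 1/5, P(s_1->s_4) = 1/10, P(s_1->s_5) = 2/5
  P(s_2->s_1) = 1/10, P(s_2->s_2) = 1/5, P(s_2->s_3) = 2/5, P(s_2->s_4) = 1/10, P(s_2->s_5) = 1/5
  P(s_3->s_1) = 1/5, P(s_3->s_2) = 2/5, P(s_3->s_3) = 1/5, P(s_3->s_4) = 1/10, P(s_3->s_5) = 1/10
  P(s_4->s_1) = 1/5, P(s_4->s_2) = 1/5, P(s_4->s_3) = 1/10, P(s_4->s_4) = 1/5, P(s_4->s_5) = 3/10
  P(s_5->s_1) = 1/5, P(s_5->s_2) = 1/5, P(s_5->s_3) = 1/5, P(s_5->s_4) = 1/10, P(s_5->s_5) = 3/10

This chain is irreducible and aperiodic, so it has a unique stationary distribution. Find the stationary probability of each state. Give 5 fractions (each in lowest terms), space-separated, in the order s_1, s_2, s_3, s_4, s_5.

Answer: 757/4752 107/432 103/432 1/9 1157/4752

Derivation:
The stationary distribution satisfies pi = pi * P, i.e.:
  pi_s_1 = 1/10*pi_s_1 + 1/10*pi_s_2 + 1/5*pi_s_3 + 1/5*pi_s_4 + 1/5*pi_s_5
  pi_s_2 = 1/5*pi_s_1 + 1/5*pi_s_2 + 2/5*pi_s_3 + 1/5*pi_s_4 + 1/5*pi_s_5
  pi_s_3 = 1/5*pi_s_1 + 2/5*pi_s_2 + 1/5*pi_s_3 + 1/10*pi_s_4 + 1/5*pi_s_5
  pi_s_4 = 1/10*pi_s_1 + 1/10*pi_s_2 + 1/10*pi_s_3 + 1/5*pi_s_4 + 1/10*pi_s_5
  pi_s_5 = 2/5*pi_s_1 + 1/5*pi_s_2 + 1/10*pi_s_3 + 3/10*pi_s_4 + 3/10*pi_s_5
with normalization: pi_s_1 + pi_s_2 + pi_s_3 + pi_s_4 + pi_s_5 = 1.

Using the first 4 balance equations plus normalization, the linear system A*pi = b is:
  [-9/10, 1/10, 1/5, 1/5, 1/5] . pi = 0
  [1/5, -4/5, 2/5, 1/5, 1/5] . pi = 0
  [1/5, 2/5, -4/5, 1/10, 1/5] . pi = 0
  [1/10, 1/10, 1/10, -4/5, 1/10] . pi = 0
  [1, 1, 1, 1, 1] . pi = 1

Solving yields:
  pi_s_1 = 757/4752
  pi_s_2 = 107/432
  pi_s_3 = 103/432
  pi_s_4 = 1/9
  pi_s_5 = 1157/4752

Verification (pi * P):
  757/4752*1/10 + 107/432*1/10 + 103/432*1/5 + 1/9*1/5 + 1157/4752*1/5 = 757/4752 = pi_s_1  (ok)
  757/4752*1/5 + 107/432*1/5 + 103/432*2/5 + 1/9*1/5 + 1157/4752*1/5 = 107/432 = pi_s_2  (ok)
  757/4752*1/5 + 107/432*2/5 + 103/432*1/5 + 1/9*1/10 + 1157/4752*1/5 = 103/432 = pi_s_3  (ok)
  757/4752*1/10 + 107/432*1/10 + 103/432*1/10 + 1/9*1/5 + 1157/4752*1/10 = 1/9 = pi_s_4  (ok)
  757/4752*2/5 + 107/432*1/5 + 103/432*1/10 + 1/9*3/10 + 1157/4752*3/10 = 1157/4752 = pi_s_5  (ok)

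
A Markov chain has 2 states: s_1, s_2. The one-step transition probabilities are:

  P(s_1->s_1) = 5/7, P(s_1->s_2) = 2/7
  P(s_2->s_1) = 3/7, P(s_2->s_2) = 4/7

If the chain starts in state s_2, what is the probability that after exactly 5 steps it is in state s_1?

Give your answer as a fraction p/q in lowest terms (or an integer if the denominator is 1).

Computing P^5 by repeated multiplication:
P^1 =
  s_1: [5/7, 2/7]
  s_2: [3/7, 4/7]
P^2 =
  s_1: [31/49, 18/49]
  s_2: [27/49, 22/49]
P^3 =
  s_1: [209/343, 134/343]
  s_2: [201/343, 142/343]
P^4 =
  s_1: [1447/2401, 954/2401]
  s_2: [1431/2401, 970/2401]
P^5 =
  s_1: [10097/16807, 6710/16807]
  s_2: [10065/16807, 6742/16807]

(P^5)[s_2 -> s_1] = 10065/16807

Answer: 10065/16807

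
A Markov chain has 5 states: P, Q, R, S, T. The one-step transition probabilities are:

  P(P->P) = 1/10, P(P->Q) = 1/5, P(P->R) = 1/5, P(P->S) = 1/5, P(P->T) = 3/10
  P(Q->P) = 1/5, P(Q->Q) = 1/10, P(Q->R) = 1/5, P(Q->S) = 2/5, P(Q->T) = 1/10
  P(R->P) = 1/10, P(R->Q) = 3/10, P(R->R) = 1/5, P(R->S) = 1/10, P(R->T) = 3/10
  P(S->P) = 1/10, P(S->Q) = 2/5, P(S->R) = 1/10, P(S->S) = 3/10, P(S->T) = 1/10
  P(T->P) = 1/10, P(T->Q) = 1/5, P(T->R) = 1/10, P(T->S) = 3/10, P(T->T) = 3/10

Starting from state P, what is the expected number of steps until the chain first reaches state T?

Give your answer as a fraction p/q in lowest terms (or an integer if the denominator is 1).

Let h_i = expected steps to first reach T from state i.
Boundary: h_T = 0.
First-step equations for the other states:
  h_P = 1 + 1/10*h_P + 1/5*h_Q + 1/5*h_R + 1/5*h_S + 3/10*h_T
  h_Q = 1 + 1/5*h_P + 1/10*h_Q + 1/5*h_R + 2/5*h_S + 1/10*h_T
  h_R = 1 + 1/10*h_P + 3/10*h_Q + 1/5*h_R + 1/10*h_S + 3/10*h_T
  h_S = 1 + 1/10*h_P + 2/5*h_Q + 1/10*h_R + 3/10*h_S + 1/10*h_T

Substituting h_T = 0 and rearranging gives the linear system (I - Q) h = 1:
  [9/10, -1/5, -1/5, -1/5] . (h_P, h_Q, h_R, h_S) = 1
  [-1/5, 9/10, -1/5, -2/5] . (h_P, h_Q, h_R, h_S) = 1
  [-1/10, -3/10, 4/5, -1/10] . (h_P, h_Q, h_R, h_S) = 1
  [-1/10, -2/5, -1/10, 7/10] . (h_P, h_Q, h_R, h_S) = 1

Solving yields:
  h_P = 9410/1879
  h_Q = 11590/1879
  h_R = 9370/1879
  h_S = 11990/1879

Starting state is P, so the expected hitting time is h_P = 9410/1879.

Answer: 9410/1879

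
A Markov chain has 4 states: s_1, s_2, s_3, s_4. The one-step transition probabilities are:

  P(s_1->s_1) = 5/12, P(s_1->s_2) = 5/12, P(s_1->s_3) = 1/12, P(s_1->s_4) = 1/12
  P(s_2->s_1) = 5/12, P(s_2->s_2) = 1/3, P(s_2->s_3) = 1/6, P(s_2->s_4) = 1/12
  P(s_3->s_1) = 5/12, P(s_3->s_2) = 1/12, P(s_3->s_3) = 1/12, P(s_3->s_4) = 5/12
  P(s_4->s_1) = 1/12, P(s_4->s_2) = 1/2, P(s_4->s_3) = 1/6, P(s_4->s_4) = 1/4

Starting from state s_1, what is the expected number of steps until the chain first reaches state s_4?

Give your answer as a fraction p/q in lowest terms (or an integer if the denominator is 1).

Answer: 240/29

Derivation:
Let h_i = expected steps to first reach s_4 from state i.
Boundary: h_s_4 = 0.
First-step equations for the other states:
  h_s_1 = 1 + 5/12*h_s_1 + 5/12*h_s_2 + 1/12*h_s_3 + 1/12*h_s_4
  h_s_2 = 1 + 5/12*h_s_1 + 1/3*h_s_2 + 1/6*h_s_3 + 1/12*h_s_4
  h_s_3 = 1 + 5/12*h_s_1 + 1/12*h_s_2 + 1/12*h_s_3 + 5/12*h_s_4

Substituting h_s_4 = 0 and rearranging gives the linear system (I - Q) h = 1:
  [7/12, -5/12, -1/12] . (h_s_1, h_s_2, h_s_3) = 1
  [-5/12, 2/3, -1/6] . (h_s_1, h_s_2, h_s_3) = 1
  [-5/12, -1/12, 11/12] . (h_s_1, h_s_2, h_s_3) = 1

Solving yields:
  h_s_1 = 240/29
  h_s_2 = 234/29
  h_s_3 = 162/29

Starting state is s_1, so the expected hitting time is h_s_1 = 240/29.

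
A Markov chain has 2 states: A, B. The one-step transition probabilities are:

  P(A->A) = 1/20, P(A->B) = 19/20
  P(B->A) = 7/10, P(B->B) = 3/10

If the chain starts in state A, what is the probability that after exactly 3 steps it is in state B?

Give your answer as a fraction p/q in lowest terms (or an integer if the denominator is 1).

Computing P^3 by repeated multiplication:
P^1 =
  A: [1/20, 19/20]
  B: [7/10, 3/10]
P^2 =
  A: [267/400, 133/400]
  B: [49/200, 151/200]
P^3 =
  A: [2129/8000, 5871/8000]
  B: [2163/4000, 1837/4000]

(P^3)[A -> B] = 5871/8000

Answer: 5871/8000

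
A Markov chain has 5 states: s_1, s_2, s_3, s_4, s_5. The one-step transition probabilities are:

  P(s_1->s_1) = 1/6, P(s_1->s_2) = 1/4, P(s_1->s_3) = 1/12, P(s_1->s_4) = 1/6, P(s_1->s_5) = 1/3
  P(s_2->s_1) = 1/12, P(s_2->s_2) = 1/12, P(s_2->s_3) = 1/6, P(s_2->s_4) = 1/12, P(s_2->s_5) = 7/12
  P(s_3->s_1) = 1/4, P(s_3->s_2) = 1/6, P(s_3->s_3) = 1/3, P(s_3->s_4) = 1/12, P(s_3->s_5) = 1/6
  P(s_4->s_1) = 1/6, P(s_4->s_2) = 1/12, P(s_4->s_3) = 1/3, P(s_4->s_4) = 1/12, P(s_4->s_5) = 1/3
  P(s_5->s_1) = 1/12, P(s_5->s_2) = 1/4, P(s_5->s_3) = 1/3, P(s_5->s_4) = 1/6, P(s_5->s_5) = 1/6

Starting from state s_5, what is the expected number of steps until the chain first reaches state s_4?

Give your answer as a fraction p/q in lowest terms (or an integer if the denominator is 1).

Answer: 22920/2939

Derivation:
Let h_i = expected steps to first reach s_4 from state i.
Boundary: h_s_4 = 0.
First-step equations for the other states:
  h_s_1 = 1 + 1/6*h_s_1 + 1/4*h_s_2 + 1/12*h_s_3 + 1/6*h_s_4 + 1/3*h_s_5
  h_s_2 = 1 + 1/12*h_s_1 + 1/12*h_s_2 + 1/6*h_s_3 + 1/12*h_s_4 + 7/12*h_s_5
  h_s_3 = 1 + 1/4*h_s_1 + 1/6*h_s_2 + 1/3*h_s_3 + 1/12*h_s_4 + 1/6*h_s_5
  h_s_5 = 1 + 1/12*h_s_1 + 1/4*h_s_2 + 1/3*h_s_3 + 1/6*h_s_4 + 1/6*h_s_5

Substituting h_s_4 = 0 and rearranging gives the linear system (I - Q) h = 1:
  [5/6, -1/4, -1/12, -1/3] . (h_s_1, h_s_2, h_s_3, h_s_5) = 1
  [-1/12, 11/12, -1/6, -7/12] . (h_s_1, h_s_2, h_s_3, h_s_5) = 1
  [-1/4, -1/6, 2/3, -1/6] . (h_s_1, h_s_2, h_s_3, h_s_5) = 1
  [-1/12, -1/4, -1/3, 5/6] . (h_s_1, h_s_2, h_s_3, h_s_5) = 1

Solving yields:
  h_s_1 = 22452/2939
  h_s_2 = 24312/2939
  h_s_3 = 24636/2939
  h_s_5 = 22920/2939

Starting state is s_5, so the expected hitting time is h_s_5 = 22920/2939.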